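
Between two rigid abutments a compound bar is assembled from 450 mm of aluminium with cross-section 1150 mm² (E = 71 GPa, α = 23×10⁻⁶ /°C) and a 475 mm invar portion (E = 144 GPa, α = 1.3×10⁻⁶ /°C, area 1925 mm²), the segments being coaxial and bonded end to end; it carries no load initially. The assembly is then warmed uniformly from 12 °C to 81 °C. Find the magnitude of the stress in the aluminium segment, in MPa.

Free thermal expansion of the whole bar: Σ αᵢΔT Lᵢ = 23×10⁻⁶×69×450 + 1.3×10⁻⁶×69×475 = 0.7568 mm.
The rigid supports impose zero overall length change; the single axial force P common to all segments must satisfy P Σ Lᵢ/(AᵢEᵢ) = δ_free.
Σ Lᵢ/(AᵢEᵢ) = 450/(1150×71×10³) + 475/(1925×144×10³) = 7.225×10⁻⁶ mm/N.
Hence P = δ_free / Σ(L/AE) = 0.7568/7.225×10⁻⁶ = 104.7 kN (compressive).
σ_{aluminium} = P / A = 104700 / 1150 = 91.08 MPa.

σ ≈ 91.1 MPa (compressive)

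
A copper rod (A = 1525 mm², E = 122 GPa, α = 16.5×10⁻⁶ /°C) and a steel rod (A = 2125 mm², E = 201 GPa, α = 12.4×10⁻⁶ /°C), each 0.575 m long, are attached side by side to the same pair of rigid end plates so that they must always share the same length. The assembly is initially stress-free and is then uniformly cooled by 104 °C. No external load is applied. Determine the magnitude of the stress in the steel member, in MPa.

The copper has the larger α, so on cooling it would change length more than the steel if both were free. The rigid plates force a common final length, so the copper is put into tension and the steel into compression, with equal and opposite forces P (no external load).
Compatibility of the two members (thermal + elastic change equal): (α₁ − α₂)ΔT = P·[1/(A₁E₁) + 1/(A₂E₂)].
|α₁ − α₂|·ΔT = 4.1×10⁻⁶ × 104 = 0.0004264.
1/(A₁E₁) + 1/(A₂E₂) = 1/(1525×122×10³) + 1/(2125×201×10³) = 7.716×10⁻⁹ N⁻¹.
P = 0.0004264 / 7.716×10⁻⁹ = 55260 N = 55.26 kN.
σ_{steel} = P/A₂ = 55260/2125 = 26.01 MPa, compressive.

σ ≈ 26 MPa (compressive)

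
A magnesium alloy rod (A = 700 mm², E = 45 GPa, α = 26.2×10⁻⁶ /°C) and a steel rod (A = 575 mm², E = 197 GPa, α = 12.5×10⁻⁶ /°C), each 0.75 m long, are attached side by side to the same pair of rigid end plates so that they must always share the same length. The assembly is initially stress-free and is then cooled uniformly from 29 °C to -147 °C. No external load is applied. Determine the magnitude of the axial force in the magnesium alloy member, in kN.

Both members must finish at the same length. With the larger α, the magnesium alloy tends to over-contract; the plates restrain it, putting the magnesium alloy in tension and the steel in compression. With no external load the two internal forces are equal and opposite, magnitude P.
Compatibility of the two members (thermal + elastic change equal): (α₁ − α₂)ΔT = P·[1/(A₁E₁) + 1/(A₂E₂)].
|α₁ − α₂|·ΔT = 13.7×10⁻⁶ × 176 = 0.002411.
1/(A₁E₁) + 1/(A₂E₂) = 1/(700×45×10³) + 1/(575×197×10³) = 4.057×10⁻⁸ N⁻¹.
So P = 0.002411 / 4.057×10⁻⁸ = 59.43 kN.

P ≈ 59.4 kN (tensile in the magnesium alloy)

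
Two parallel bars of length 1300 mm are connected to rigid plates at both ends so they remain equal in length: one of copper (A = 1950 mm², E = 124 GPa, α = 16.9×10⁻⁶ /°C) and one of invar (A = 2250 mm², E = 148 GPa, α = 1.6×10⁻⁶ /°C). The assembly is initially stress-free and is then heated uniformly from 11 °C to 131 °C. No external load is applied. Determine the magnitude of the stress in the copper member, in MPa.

σ ≈ 132 MPa (compressive)

Both members must finish at the same length. With the larger α, the copper tends to over-expand; the plates restrain it, putting the copper in compression and the invar in tension. With no external load the two internal forces are equal and opposite, magnitude P.
Compatibility of the two members (thermal + elastic change equal): (α₁ − α₂)ΔT = P·[1/(A₁E₁) + 1/(A₂E₂)].
|α₁ − α₂|·ΔT = 15.3×10⁻⁶ × 120 = 0.001836.
1/(A₁E₁) + 1/(A₂E₂) = 1/(1950×124×10³) + 1/(2250×148×10³) = 7.139×10⁻⁹ N⁻¹.
P = 0.001836 / 7.139×10⁻⁹ = 257200 N = 257.2 kN.
σ_{copper} = P/A₁ = 257200/1950 = 131.9 MPa, compressive.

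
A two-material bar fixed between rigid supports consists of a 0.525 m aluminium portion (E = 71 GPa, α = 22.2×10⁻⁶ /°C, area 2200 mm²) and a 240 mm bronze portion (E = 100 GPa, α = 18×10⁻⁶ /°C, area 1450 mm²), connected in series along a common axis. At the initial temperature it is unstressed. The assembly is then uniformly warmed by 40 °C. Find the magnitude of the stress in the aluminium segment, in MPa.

Free thermal expansion of the whole bar: Σ αᵢΔT Lᵢ = 22.2×10⁻⁶×40×525 + 18×10⁻⁶×40×240 = 0.639 mm.
The rigid supports impose zero overall length change; the single axial force P common to all segments must satisfy P Σ Lᵢ/(AᵢEᵢ) = δ_free.
The series flexibility is Σ Lᵢ/(AᵢEᵢ) = 525/(2200×71×10³) + 240/(1450×100×10³) = 5.016×10⁻⁶ mm/N.
P = 0.639 / 5.016×10⁻⁶ = 127400 N = 127.4 kN, compressive.
σ_{aluminium} = P / A = 127400 / 2200 = 57.9 MPa.

σ ≈ 57.9 MPa (compressive)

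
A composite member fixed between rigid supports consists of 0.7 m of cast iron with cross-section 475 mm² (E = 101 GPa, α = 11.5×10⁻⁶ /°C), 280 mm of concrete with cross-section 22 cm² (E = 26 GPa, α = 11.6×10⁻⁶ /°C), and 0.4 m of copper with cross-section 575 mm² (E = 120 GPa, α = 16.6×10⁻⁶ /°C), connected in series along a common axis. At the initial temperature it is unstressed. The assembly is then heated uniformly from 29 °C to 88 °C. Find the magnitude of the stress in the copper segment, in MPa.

With the walls removed the bar would change length by δ_free = Σ αᵢΔT Lᵢ = 11.5×10⁻⁶×59×700 + 11.6×10⁻⁶×59×280 + 16.6×10⁻⁶×59×400 = 1.058 mm.
The walls prevent any net length change, so an axial force P (same in every segment) develops. Compatibility: P · Σ Lᵢ/(AᵢEᵢ) = δ_free.
Σ Lᵢ/(AᵢEᵢ) = 700/(475×101×10³) + 280/(2200×26×10³) + 400/(575×120×10³) = 2.528×10⁻⁵ mm/N.
P = 1.058 / 2.528×10⁻⁵ = 41860 N = 41.86 kN, compressive.
σ_{copper} = P / A = 41860 / 575 = 72.8 MPa.

σ ≈ 72.8 MPa (compressive)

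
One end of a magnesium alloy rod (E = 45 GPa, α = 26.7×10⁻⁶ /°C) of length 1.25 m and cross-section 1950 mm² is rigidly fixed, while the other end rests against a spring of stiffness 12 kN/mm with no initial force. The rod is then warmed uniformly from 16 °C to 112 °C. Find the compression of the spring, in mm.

The unrestrained thermal change is αΔT L = 26.7×10⁻⁶ × 96 × 1250 = 3.204 mm.
Let P be the compressive force at the spring. The rod shortens elastically by PL/(AE) and the spring compresses by P/k; together these equal δ_free.
P [ L/(AE) + 1/k ] = δ_free → P [ 1250/(1950×45×10³) + 1/(12×10³) ] = 3.204.
P = 3.204 / 9.758×10⁻⁵ = 32840 N.
Spring compression = P/k = 32840/(12×10³) = 2.736 mm.

δ ≈ 2.74 mm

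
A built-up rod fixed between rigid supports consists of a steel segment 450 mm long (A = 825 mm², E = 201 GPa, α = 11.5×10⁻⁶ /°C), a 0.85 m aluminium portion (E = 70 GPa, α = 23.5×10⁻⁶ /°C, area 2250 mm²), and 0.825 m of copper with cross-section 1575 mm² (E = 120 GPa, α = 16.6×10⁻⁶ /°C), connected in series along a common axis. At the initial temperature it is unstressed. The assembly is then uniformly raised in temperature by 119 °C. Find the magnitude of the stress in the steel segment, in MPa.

Free thermal expansion of the whole bar: Σ αᵢΔT Lᵢ = 11.5×10⁻⁶×119×450 + 23.5×10⁻⁶×119×850 + 16.6×10⁻⁶×119×825 = 4.623 mm.
The walls prevent any net length change, so an axial force P (same in every segment) develops. Compatibility: P · Σ Lᵢ/(AᵢEᵢ) = δ_free.
The series flexibility is Σ Lᵢ/(AᵢEᵢ) = 450/(825×201×10³) + 850/(2250×70×10³) + 825/(1575×120×10³) = 1.248×10⁻⁵ mm/N.
Hence P = δ_free / Σ(L/AE) = 4.623/1.248×10⁻⁵ = 370.5 kN (compressive).
σ_{steel} = P / A = 370500 / 825 = 449.1 MPa.

σ ≈ 449 MPa (compressive)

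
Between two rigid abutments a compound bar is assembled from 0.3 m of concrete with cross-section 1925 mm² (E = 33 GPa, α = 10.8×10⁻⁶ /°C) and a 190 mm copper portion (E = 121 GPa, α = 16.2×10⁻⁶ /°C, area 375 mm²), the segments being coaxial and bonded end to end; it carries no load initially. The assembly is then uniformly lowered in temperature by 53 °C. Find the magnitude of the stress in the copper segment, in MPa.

σ ≈ 100 MPa (tensile)

With the walls removed the bar would change length by δ_free = Σ αᵢΔT Lᵢ = 10.8×10⁻⁶×53×300 + 16.2×10⁻⁶×53×190 = 0.3349 mm.
The rigid supports impose zero overall length change; the single axial force P common to all segments must satisfy P Σ Lᵢ/(AᵢEᵢ) = δ_free.
Σ Lᵢ/(AᵢEᵢ) = 300/(1925×33×10³) + 190/(375×121×10³) = 8.91×10⁻⁶ mm/N.
So P = 0.3349 / 8.91×10⁻⁶ = 37.58 kN, tensile.
σ_{copper} = P / A = 37580 / 375 = 100.2 MPa.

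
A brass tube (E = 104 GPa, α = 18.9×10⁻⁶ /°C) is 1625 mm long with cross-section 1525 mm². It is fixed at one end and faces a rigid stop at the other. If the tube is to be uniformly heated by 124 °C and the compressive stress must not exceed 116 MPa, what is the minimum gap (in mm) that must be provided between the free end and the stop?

With no wall the tube would lengthen by αΔT L = 18.9×10⁻⁶ × 124 × 1625 = 3.808 mm.
At the allowable stress the elastic shortening the wall may impose is σL/E = 116 × 1625 / (104×10³) = 1.812 mm.
The gap must absorb the remainder: g_min = 3.808 − 1.812 = 1.996 mm.

g ≈ 2 mm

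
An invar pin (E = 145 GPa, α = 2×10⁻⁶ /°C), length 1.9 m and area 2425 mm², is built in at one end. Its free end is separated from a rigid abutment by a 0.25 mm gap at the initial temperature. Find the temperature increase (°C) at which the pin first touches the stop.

ΔT ≈ 65.8 °C

The gap closes when αΔT L = 0.25 mm, since the pin is still unstressed at that instant.
So ΔT = g/(αL) = 0.25/(2×10⁻⁶ × 1900) = 65.79 °C.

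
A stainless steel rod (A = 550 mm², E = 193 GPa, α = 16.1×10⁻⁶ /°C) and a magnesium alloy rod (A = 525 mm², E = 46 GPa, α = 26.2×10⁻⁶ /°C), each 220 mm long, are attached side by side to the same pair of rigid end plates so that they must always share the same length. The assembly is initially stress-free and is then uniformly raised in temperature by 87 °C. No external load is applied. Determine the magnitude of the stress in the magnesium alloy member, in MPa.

Both members must finish at the same length. With the larger α, the magnesium alloy tends to over-expand; the plates restrain it, putting the magnesium alloy in compression and the stainless steel in tension. With no external load the two internal forces are equal and opposite, magnitude P.
Equating the net (thermal + elastic) strains gives |α₁ − α₂|·ΔT = P·[1/(A₁E₁) + 1/(A₂E₂)].
|α₁ − α₂|·ΔT = 10.1×10⁻⁶ × 87 = 0.0008787.
1/(A₁E₁) + 1/(A₂E₂) = 1/(550×193×10³) + 1/(525×46×10³) = 5.083×10⁻⁸ N⁻¹.
So P = 0.0008787 / 5.083×10⁻⁸ = 17.29 kN.
σ_{magnesium alloy} = P/A₂ = 17290/525 = 32.93 MPa, compressive.

σ ≈ 32.9 MPa (compressive)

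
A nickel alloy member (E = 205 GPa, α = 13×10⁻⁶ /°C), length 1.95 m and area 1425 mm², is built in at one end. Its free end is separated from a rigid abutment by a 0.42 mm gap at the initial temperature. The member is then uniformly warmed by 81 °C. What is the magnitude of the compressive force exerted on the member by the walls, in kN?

P ≈ 245 kN

If the wall were absent the member would grow by αΔT L = 13×10⁻⁶ × 81 × 1950 = 2.053 mm.
The gap closes (δ_free > 0.42 mm) and the wall then resists a further 2.053 − 0.42 = 1.633 mm of expansion.
Compatibility: PL/(AE) = 1.633 mm, so σ = P/A = E × (1.633/1950) = 171.7 MPa.
P = σA = 171.7 × 1425 = 244.7 kN.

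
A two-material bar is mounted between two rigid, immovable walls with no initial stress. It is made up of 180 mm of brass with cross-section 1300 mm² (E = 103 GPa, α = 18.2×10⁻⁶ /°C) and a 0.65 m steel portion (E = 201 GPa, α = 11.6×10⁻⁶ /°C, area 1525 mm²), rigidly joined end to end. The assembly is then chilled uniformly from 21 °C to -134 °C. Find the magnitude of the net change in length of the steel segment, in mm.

If the supports were absent, the total length change would be Σ αᵢΔT Lᵢ = 18.2×10⁻⁶×155×180 + 11.6×10⁻⁶×155×650 = 1.676 mm.
The walls prevent any net length change, so an axial force P (same in every segment) develops. Compatibility: P · Σ Lᵢ/(AᵢEᵢ) = δ_free.
Σ Lᵢ/(AᵢEᵢ) = 180/(1300×103×10³) + 650/(1525×201×10³) = 3.465×10⁻⁶ mm/N.
Hence P = δ_free / Σ(L/AE) = 1.676/3.465×10⁻⁶ = 483.9 kN (tensile).
For the steel segment, free thermal change = 11.6×10⁻⁶×155×650 = 1.169 mm and elastic change from P = 483900×650/(1525×201×10³) = 1.026 mm; these oppose, so the net change is 0.143 mm (segment shortens).

|ΔL| ≈ 0.143 mm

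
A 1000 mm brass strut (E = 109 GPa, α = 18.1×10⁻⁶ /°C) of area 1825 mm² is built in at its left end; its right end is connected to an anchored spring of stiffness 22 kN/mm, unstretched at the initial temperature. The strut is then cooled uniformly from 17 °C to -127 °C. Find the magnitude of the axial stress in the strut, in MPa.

Free thermal contraction: δ_free = αΔT L = 18.1×10⁻⁶ × 144 × 1000 = 2.606 mm.
With a force P in the spring, the elastic change of the strut is PL/(AE) and that of the spring is P/k; compatibility requires their sum to equal δ_free.
P [ L/(AE) + 1/k ] = δ_free → P [ 1000/(1825×109×10³) + 1/(22×10³) ] = 2.606.
P = 2.606 / 5.048×10⁻⁵ = 51630 N.
σ = P/A = 51630/1825 = 28.29 MPa.

σ ≈ 28.3 MPa (tensile)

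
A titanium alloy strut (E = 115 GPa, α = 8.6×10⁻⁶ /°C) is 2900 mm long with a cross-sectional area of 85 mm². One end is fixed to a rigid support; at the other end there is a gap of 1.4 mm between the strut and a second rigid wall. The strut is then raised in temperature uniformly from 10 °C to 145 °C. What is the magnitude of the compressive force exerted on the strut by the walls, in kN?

If the wall were absent the strut would grow by αΔT L = 8.6×10⁻⁶ × 135 × 2900 = 3.367 mm.
After closing the 1.4 mm clearance, 3.367 − 1.4 = 1.967 mm of expansion remains to be suppressed by the wall.
That suppressed elongation corresponds to σ = E·Δ/L = 115×10³ × 1.967/2900 = 78 MPa.
Force on the wall = σA = 78 × 85 mm² = 6.63 kN.

P ≈ 6.63 kN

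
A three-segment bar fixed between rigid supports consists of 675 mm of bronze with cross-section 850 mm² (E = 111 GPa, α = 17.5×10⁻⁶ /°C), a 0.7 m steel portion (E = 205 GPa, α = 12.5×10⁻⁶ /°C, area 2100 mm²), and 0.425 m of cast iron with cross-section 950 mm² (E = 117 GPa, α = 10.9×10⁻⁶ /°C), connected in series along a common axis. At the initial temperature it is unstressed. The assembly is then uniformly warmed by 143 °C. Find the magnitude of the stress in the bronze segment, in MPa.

Free thermal expansion of the whole bar: Σ αᵢΔT Lᵢ = 17.5×10⁻⁶×143×675 + 12.5×10⁻⁶×143×700 + 10.9×10⁻⁶×143×425 = 3.603 mm.
The rigid supports impose zero overall length change; the single axial force P common to all segments must satisfy P Σ Lᵢ/(AᵢEᵢ) = δ_free.
Σ Lᵢ/(AᵢEᵢ) = 675/(850×111×10³) + 700/(2100×205×10³) + 425/(950×117×10³) = 1.26×10⁻⁵ mm/N.
P = 3.603 / 1.26×10⁻⁵ = 285900 N = 285.9 kN, compressive.
σ_{bronze} = P / A = 285900 / 850 = 336.3 MPa.

σ ≈ 336 MPa (compressive)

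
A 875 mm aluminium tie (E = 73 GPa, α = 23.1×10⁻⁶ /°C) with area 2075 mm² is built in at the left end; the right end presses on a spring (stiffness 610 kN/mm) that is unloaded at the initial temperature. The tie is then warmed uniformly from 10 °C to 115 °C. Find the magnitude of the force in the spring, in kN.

The unrestrained thermal change is αΔT L = 23.1×10⁻⁶ × 105 × 875 = 2.122 mm.
Let P be the compressive force at the spring. The tie shortens elastically by PL/(AE) and the spring compresses by P/k; together these equal δ_free.
So P = δ_free / [L/(AE) + 1/k] = 2.122 / [ 875/(2075×73×10³) + 1/(610×10³) ].
P = 2.122 / 7.416×10⁻⁶ = 286200 N.

P ≈ 286 kN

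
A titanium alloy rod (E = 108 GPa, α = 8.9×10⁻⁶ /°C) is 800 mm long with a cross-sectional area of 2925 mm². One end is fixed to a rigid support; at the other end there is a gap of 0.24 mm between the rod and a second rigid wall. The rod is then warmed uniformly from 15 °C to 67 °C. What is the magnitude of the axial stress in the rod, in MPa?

If the wall were absent the rod would grow by αΔT L = 8.9×10⁻⁶ × 52 × 800 = 0.3702 mm.
This exceeds the 0.24 mm gap, so the wall pushes back. The portion of expansion that must be recovered elastically is δ_free − gap = 0.3702 − 0.24 = 0.1302 mm.
That suppressed elongation corresponds to σ = E·Δ/L = 108×10³ × 0.1302/800 = 17.58 MPa.

σ ≈ 17.6 MPa (compressive)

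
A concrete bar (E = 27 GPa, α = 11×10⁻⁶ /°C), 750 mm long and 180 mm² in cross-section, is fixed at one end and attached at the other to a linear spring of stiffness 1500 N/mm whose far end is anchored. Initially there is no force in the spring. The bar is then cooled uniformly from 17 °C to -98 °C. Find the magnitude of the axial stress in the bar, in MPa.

The unrestrained thermal change is αΔT L = 11×10⁻⁶ × 115 × 750 = 0.9488 mm.
Let P be the tensile force in the spring. The bar extends elastically by PL/(AE) and the spring stretches by P/k; together these equal δ_free.
So P = δ_free / [L/(AE) + 1/k] = 0.9488 / [ 750/(180×27×10³) + 1/(1500) ].
P = 0.9488 / 0.000821 = 1156 N.
σ = P/A = 1156/180 = 6.42 MPa.

σ ≈ 6.42 MPa (tensile)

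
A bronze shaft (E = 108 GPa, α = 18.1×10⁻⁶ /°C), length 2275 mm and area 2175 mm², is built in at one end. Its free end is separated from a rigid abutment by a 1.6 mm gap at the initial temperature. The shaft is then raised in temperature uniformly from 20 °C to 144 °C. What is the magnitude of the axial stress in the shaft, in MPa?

σ ≈ 166 MPa (compressive)

Unrestrained expansion: δ_free = αΔT L = 18.1×10⁻⁶ × 124 × 2275 = 5.106 mm.
This exceeds the 1.6 mm gap, so the wall pushes back. The portion of expansion that must be recovered elastically is δ_free − gap = 5.106 − 1.6 = 3.506 mm.
So σ = E(δ_free − g)/L = 108×10³ × 3.506/2275 = 166.4 MPa.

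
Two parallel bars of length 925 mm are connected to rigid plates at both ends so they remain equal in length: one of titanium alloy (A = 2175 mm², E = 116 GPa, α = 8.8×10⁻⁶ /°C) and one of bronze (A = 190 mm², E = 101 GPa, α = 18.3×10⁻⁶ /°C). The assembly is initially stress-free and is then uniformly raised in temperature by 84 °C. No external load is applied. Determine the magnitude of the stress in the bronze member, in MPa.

σ ≈ 74.9 MPa (compressive)

Both members must finish at the same length. With the larger α, the bronze tends to over-expand; the plates restrain it, putting the bronze in compression and the titanium alloy in tension. With no external load the two internal forces are equal and opposite, magnitude P.
Compatibility of the two members (thermal + elastic change equal): (α₁ − α₂)ΔT = P·[1/(A₁E₁) + 1/(A₂E₂)].
|α₁ − α₂|·ΔT = 9.5×10⁻⁶ × 84 = 0.000798.
1/(A₁E₁) + 1/(A₂E₂) = 1/(2175×116×10³) + 1/(190×101×10³) = 5.607×10⁻⁸ N⁻¹.
P = 0.000798 / 5.607×10⁻⁸ = 14230 N = 14.23 kN.
σ_{bronze} = P/A₂ = 14230/190 = 74.9 MPa, compressive.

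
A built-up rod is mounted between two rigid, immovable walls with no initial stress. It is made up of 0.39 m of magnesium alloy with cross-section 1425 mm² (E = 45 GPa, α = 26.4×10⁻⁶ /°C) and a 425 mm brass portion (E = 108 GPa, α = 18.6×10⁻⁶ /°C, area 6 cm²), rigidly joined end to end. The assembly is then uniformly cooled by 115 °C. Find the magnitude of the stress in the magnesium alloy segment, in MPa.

Free thermal contraction of the whole bar: Σ αᵢΔT Lᵢ = 26.4×10⁻⁶×115×390 + 18.6×10⁻⁶×115×425 = 2.093 mm.
Since the ends are fixed, an axial force P builds up, equal in every segment, with P · Σ Lᵢ/(AᵢEᵢ) = δ_free.
Σ Lᵢ/(AᵢEᵢ) = 390/(1425×45×10³) + 425/(600×108×10³) = 1.264×10⁻⁵ mm/N.
So P = 2.093 / 1.264×10⁻⁵ = 165.6 kN, tensile.
σ_{magnesium alloy} = P / A = 165600 / 1425 = 116.2 MPa.

σ ≈ 116 MPa (tensile)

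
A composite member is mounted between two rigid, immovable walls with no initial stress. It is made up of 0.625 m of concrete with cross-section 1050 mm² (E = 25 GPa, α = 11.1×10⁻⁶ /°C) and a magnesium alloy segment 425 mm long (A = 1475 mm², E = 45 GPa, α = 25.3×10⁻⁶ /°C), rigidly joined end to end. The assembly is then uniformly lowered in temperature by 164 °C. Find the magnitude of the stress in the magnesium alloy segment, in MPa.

If the supports were absent, the total length change would be Σ αᵢΔT Lᵢ = 11.1×10⁻⁶×164×625 + 25.3×10⁻⁶×164×425 = 2.901 mm.
Since the ends are fixed, an axial force P builds up, equal in every segment, with P · Σ Lᵢ/(AᵢEᵢ) = δ_free.
Σ Lᵢ/(AᵢEᵢ) = 625/(1050×25×10³) + 425/(1475×45×10³) = 3.021×10⁻⁵ mm/N.
So P = 2.901 / 3.021×10⁻⁵ = 96.03 kN, tensile.
σ_{magnesium alloy} = P / A = 96030 / 1475 = 65.1 MPa.

σ ≈ 65.1 MPa (tensile)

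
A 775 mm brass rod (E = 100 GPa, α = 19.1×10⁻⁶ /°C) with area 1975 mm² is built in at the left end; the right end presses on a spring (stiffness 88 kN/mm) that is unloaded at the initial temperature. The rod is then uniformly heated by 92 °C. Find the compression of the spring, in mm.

If the spring were absent the rod would lengthen by αΔT L = 19.1×10⁻⁶ × 92 × 775 = 1.362 mm.
Let P be the compressive force at the spring. The rod shortens elastically by PL/(AE) and the spring compresses by P/k; together these equal δ_free.
P [ L/(AE) + 1/k ] = δ_free → P [ 775/(1975×100×10³) + 1/(88×10³) ] = 1.362.
P = 1.362 / 1.529×10⁻⁵ = 89080 N.
Spring compression = P/k = 89080/(88×10³) = 1.012 mm.

δ ≈ 1.01 mm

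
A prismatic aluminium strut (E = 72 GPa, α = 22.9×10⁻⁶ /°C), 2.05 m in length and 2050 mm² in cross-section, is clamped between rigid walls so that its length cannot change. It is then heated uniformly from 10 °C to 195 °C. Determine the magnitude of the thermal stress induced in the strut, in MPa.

σ ≈ 305 MPa (compressive)

The supports are rigid, so the total axial strain is zero. The restrained thermal strain is ε = αΔT = 22.9×10⁻⁶ × 185 = 4236.5×10⁻⁶.
σ = EαΔT = 72×10³ × 22.9×10⁻⁶ × 185 = 305 MPa (compressive; the strut is trying to expand).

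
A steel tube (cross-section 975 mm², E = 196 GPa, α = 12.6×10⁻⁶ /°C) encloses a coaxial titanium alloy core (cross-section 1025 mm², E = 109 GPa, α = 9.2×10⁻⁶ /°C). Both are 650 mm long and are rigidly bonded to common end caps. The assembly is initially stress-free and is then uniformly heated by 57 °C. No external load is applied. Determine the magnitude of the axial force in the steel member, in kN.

P ≈ 13.7 kN (compressive in the steel)

Both members must finish at the same length. With the larger α, the steel tends to over-expand; the plates restrain it, putting the steel in compression and the titanium alloy in tension. With no external load the two internal forces are equal and opposite, magnitude P.
Setting the final lengths equal and cancelling L: (α₁ − α₂)ΔT = P/(A₁E₁) + P/(A₂E₂).
|α₁ − α₂|·ΔT = 3.4×10⁻⁶ × 57 = 0.0001938.
1/(A₁E₁) + 1/(A₂E₂) = 1/(975×196×10³) + 1/(1025×109×10³) = 1.418×10⁻⁸ N⁻¹.
So P = 0.0001938 / 1.418×10⁻⁸ = 13.66 kN.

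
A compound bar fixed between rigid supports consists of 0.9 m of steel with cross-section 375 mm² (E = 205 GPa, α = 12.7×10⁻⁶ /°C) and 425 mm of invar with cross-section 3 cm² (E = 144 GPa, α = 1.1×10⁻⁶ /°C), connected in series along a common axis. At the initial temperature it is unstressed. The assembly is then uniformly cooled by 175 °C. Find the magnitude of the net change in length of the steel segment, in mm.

|ΔL| ≈ 0.869 mm

Free thermal contraction of the whole bar: Σ αᵢΔT Lᵢ = 12.7×10⁻⁶×175×900 + 1.1×10⁻⁶×175×425 = 2.082 mm.
The rigid supports impose zero overall length change; the single axial force P common to all segments must satisfy P Σ Lᵢ/(AᵢEᵢ) = δ_free.
The series flexibility is Σ Lᵢ/(AᵢEᵢ) = 900/(375×205×10³) + 425/(300×144×10³) = 2.155×10⁻⁵ mm/N.
So P = 2.082 / 2.155×10⁻⁵ = 96.64 kN, tensile.
For the steel segment, free thermal change = 12.7×10⁻⁶×175×900 = 2 mm and elastic change from P = 96640×900/(375×205×10³) = 1.131 mm; these oppose, so the net change is 0.869 mm (segment shortens).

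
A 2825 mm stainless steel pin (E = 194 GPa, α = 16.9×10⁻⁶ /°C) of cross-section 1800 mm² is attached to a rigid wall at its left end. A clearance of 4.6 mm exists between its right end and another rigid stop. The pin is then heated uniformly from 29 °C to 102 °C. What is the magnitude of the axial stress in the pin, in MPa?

If the wall were absent the pin would grow by αΔT L = 16.9×10⁻⁶ × 73 × 2825 = 3.485 mm.
This is smaller than the 4.6 mm clearance, so the pin expands freely without reaching the stop — the stress is zero.

σ ≈ 0 MPa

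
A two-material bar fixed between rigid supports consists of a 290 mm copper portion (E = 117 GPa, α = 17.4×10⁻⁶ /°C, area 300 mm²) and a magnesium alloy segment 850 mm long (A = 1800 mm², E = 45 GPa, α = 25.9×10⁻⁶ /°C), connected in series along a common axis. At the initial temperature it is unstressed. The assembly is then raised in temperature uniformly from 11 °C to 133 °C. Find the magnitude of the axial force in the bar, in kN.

P ≈ 176 kN (compressive)

If the supports were absent, the total length change would be Σ αᵢΔT Lᵢ = 17.4×10⁻⁶×122×290 + 25.9×10⁻⁶×122×850 = 3.301 mm.
Since the ends are fixed, an axial force P builds up, equal in every segment, with P · Σ Lᵢ/(AᵢEᵢ) = δ_free.
Σ Lᵢ/(AᵢEᵢ) = 290/(300×117×10³) + 850/(1800×45×10³) = 1.876×10⁻⁵ mm/N.
P = 3.301 / 1.876×10⁻⁵ = 176000 N = 176 kN, compressive.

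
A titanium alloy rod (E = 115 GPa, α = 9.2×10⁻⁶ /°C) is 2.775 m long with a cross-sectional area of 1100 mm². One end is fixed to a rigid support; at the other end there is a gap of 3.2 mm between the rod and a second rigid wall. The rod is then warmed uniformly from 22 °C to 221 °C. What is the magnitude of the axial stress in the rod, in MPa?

σ ≈ 77.9 MPa (compressive)

If the wall were absent the rod would grow by αΔT L = 9.2×10⁻⁶ × 199 × 2775 = 5.08 mm.
This exceeds the 3.2 mm gap, so the wall pushes back. The portion of expansion that must be recovered elastically is δ_free − gap = 5.08 − 3.2 = 1.88 mm.
Compatibility: PL/(AE) = 1.88 mm, so σ = P/A = E × (1.88/2775) = 77.93 MPa.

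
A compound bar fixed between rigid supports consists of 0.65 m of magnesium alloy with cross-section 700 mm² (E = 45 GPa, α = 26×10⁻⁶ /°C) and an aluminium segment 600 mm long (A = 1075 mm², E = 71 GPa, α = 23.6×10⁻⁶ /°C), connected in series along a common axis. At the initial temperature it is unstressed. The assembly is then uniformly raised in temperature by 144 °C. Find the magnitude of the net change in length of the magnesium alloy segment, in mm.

If the supports were absent, the total length change would be Σ αᵢΔT Lᵢ = 26×10⁻⁶×144×650 + 23.6×10⁻⁶×144×600 = 4.473 mm.
The rigid supports impose zero overall length change; the single axial force P common to all segments must satisfy P Σ Lᵢ/(AᵢEᵢ) = δ_free.
Σ Lᵢ/(AᵢEᵢ) = 650/(700×45×10³) + 600/(1075×71×10³) = 2.85×10⁻⁵ mm/N.
P = 4.473 / 2.85×10⁻⁵ = 157000 N = 157 kN, compressive.
For the magnesium alloy segment, free thermal change = 26×10⁻⁶×144×650 = 2.434 mm and elastic change from P = 157000×650/(700×45×10³) = 3.239 mm; these oppose, so the net change is 0.805 mm (segment shortens).

|ΔL| ≈ 0.805 mm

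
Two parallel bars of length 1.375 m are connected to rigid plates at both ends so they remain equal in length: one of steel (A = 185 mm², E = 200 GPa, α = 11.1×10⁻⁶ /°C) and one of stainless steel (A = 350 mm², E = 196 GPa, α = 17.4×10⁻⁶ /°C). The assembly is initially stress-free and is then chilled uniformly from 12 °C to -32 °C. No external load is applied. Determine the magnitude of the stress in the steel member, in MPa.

σ ≈ 36 MPa (compressive)

Equilibrium of a rigid end plate with no external load gives equal and opposite internal forces ±P in the two members. Since α_{stainless steel} > α_{steel}, cooling drives the stainless steel into tension and the steel into compression.
Compatibility of the two members (thermal + elastic change equal): (α₁ − α₂)ΔT = P·[1/(A₁E₁) + 1/(A₂E₂)].
|α₁ − α₂|·ΔT = 6.3×10⁻⁶ × 44 = 0.0002772.
1/(A₁E₁) + 1/(A₂E₂) = 1/(185×200×10³) + 1/(350×196×10³) = 4.16×10⁻⁸ N⁻¹.
P = 0.0002772 / 4.16×10⁻⁸ = 6663 N = 6.663 kN.
σ_{steel} = P/A₁ = 6663/185 = 36.01 MPa, compressive.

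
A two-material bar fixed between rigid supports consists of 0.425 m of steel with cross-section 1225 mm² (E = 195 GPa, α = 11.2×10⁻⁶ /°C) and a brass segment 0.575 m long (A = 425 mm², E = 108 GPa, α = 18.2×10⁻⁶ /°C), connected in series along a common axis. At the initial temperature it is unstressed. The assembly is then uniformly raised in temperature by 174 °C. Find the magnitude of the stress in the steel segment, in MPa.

σ ≈ 151 MPa (compressive)

If the supports were absent, the total length change would be Σ αᵢΔT Lᵢ = 11.2×10⁻⁶×174×425 + 18.2×10⁻⁶×174×575 = 2.649 mm.
The rigid supports impose zero overall length change; the single axial force P common to all segments must satisfy P Σ Lᵢ/(AᵢEᵢ) = δ_free.
Σ Lᵢ/(AᵢEᵢ) = 425/(1225×195×10³) + 575/(425×108×10³) = 1.431×10⁻⁵ mm/N.
P = 2.649 / 1.431×10⁻⁵ = 185200 N = 185.2 kN, compressive.
σ_{steel} = P / A = 185200 / 1225 = 151.2 MPa.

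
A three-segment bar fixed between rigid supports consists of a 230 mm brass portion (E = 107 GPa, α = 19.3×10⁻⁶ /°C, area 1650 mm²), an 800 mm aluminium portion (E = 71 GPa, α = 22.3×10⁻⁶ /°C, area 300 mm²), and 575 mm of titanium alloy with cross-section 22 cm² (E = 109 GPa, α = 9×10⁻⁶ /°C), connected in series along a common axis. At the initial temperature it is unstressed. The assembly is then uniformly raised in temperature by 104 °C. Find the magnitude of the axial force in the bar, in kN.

P ≈ 69.2 kN (compressive)

Free thermal expansion of the whole bar: Σ αᵢΔT Lᵢ = 19.3×10⁻⁶×104×230 + 22.3×10⁻⁶×104×800 + 9×10⁻⁶×104×575 = 2.855 mm.
Since the ends are fixed, an axial force P builds up, equal in every segment, with P · Σ Lᵢ/(AᵢEᵢ) = δ_free.
Σ Lᵢ/(AᵢEᵢ) = 230/(1650×107×10³) + 800/(300×71×10³) + 575/(2200×109×10³) = 4.126×10⁻⁵ mm/N.
P = 2.855 / 4.126×10⁻⁵ = 69200 N = 69.2 kN, compressive.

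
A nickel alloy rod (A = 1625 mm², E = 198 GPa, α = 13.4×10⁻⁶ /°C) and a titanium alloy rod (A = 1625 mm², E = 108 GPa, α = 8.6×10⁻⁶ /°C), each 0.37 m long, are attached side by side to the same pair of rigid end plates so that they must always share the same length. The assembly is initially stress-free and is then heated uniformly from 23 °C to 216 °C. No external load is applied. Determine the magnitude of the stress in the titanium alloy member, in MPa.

σ ≈ 64.7 MPa (tensile)

Both members must finish at the same length. With the larger α, the nickel alloy tends to over-expand; the plates restrain it, putting the nickel alloy in compression and the titanium alloy in tension. With no external load the two internal forces are equal and opposite, magnitude P.
Setting the final lengths equal and cancelling L: (α₁ − α₂)ΔT = P/(A₁E₁) + P/(A₂E₂).
|α₁ − α₂|·ΔT = 4.8×10⁻⁶ × 193 = 0.0009264.
1/(A₁E₁) + 1/(A₂E₂) = 1/(1625×198×10³) + 1/(1625×108×10³) = 8.806×10⁻⁹ N⁻¹.
P = 0.0009264 / 8.806×10⁻⁹ = 105200 N = 105.2 kN.
σ_{titanium alloy} = P/A₂ = 105200/1625 = 64.74 MPa, tensile.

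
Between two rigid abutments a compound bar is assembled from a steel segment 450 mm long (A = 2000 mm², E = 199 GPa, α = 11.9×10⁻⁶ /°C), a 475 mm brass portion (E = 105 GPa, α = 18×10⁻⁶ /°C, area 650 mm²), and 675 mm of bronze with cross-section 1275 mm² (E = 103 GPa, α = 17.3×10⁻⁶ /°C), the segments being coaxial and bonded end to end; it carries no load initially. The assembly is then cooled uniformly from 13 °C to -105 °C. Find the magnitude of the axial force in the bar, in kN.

P ≈ 228 kN (tensile)

With the walls removed the bar would change length by δ_free = Σ αᵢΔT Lᵢ = 11.9×10⁻⁶×118×450 + 18×10⁻⁶×118×475 + 17.3×10⁻⁶×118×675 = 3.019 mm.
The rigid supports impose zero overall length change; the single axial force P common to all segments must satisfy P Σ Lᵢ/(AᵢEᵢ) = δ_free.
Σ Lᵢ/(AᵢEᵢ) = 450/(2000×199×10³) + 475/(650×105×10³) + 675/(1275×103×10³) = 1.323×10⁻⁵ mm/N.
Hence P = δ_free / Σ(L/AE) = 3.019/1.323×10⁻⁵ = 228.2 kN (tensile).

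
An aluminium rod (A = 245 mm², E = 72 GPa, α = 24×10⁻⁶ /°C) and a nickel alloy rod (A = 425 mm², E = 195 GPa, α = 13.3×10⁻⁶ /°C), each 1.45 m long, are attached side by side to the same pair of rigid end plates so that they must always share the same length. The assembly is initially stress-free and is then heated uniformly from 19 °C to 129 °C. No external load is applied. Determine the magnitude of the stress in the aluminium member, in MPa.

σ ≈ 69.9 MPa (compressive)

Equilibrium of a rigid end plate with no external load gives equal and opposite internal forces ±P in the two members. Since α_{aluminium} > α_{nickel alloy}, heating drives the aluminium into compression and the nickel alloy into tension.
Compatibility of the two members (thermal + elastic change equal): (α₁ − α₂)ΔT = P·[1/(A₁E₁) + 1/(A₂E₂)].
|α₁ − α₂|·ΔT = 10.7×10⁻⁶ × 110 = 0.001177.
1/(A₁E₁) + 1/(A₂E₂) = 1/(245×72×10³) + 1/(425×195×10³) = 6.876×10⁻⁸ N⁻¹.
P = 0.001177 / 6.876×10⁻⁸ = 17120 N = 17.12 kN.
σ_{aluminium} = P/A₁ = 17120/245 = 69.87 MPa, compressive.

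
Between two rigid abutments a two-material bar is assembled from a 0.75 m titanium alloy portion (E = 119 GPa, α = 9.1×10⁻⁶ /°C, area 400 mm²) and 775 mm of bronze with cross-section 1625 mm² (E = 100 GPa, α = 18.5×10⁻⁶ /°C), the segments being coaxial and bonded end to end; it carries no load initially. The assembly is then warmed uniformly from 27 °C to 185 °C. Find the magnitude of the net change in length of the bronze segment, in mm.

|ΔL| ≈ 1.49 mm

With the walls removed the bar would change length by δ_free = Σ αᵢΔT Lᵢ = 9.1×10⁻⁶×158×750 + 18.5×10⁻⁶×158×775 = 3.344 mm.
The rigid supports impose zero overall length change; the single axial force P common to all segments must satisfy P Σ Lᵢ/(AᵢEᵢ) = δ_free.
The series flexibility is Σ Lᵢ/(AᵢEᵢ) = 750/(400×119×10³) + 775/(1625×100×10³) = 2.053×10⁻⁵ mm/N.
Hence P = δ_free / Σ(L/AE) = 3.344/2.053×10⁻⁵ = 162.9 kN (compressive).
For the bronze segment, free thermal change = 18.5×10⁻⁶×158×775 = 2.265 mm and elastic change from P = 162900×775/(1625×100×10³) = 0.7769 mm; these oppose, so the net change is 1.49 mm (segment lengthens).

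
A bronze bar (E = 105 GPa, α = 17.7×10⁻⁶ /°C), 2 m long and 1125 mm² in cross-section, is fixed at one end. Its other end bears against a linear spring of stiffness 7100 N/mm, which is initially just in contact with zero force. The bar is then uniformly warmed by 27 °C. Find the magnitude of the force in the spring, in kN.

P ≈ 6.06 kN

The unrestrained thermal change is αΔT L = 17.7×10⁻⁶ × 27 × 2000 = 0.9558 mm.
With a force P in the spring, the elastic change of the bar is PL/(AE) and that of the spring is P/k; compatibility requires their sum to equal δ_free.
P [ L/(AE) + 1/k ] = δ_free → P [ 2000/(1125×105×10³) + 1/(7100) ] = 0.9558.
P = 0.9558 / 0.0001578 = 6058 N.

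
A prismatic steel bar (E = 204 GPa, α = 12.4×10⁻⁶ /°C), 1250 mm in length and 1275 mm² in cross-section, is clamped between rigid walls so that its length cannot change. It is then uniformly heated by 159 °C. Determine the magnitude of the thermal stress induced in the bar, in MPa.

σ ≈ 402 MPa (compressive)

With length fixed, the mechanical strain must cancel the thermal strain αΔT = 12.4×10⁻⁶ × 159 = 1971.6×10⁻⁶.
The stress required to suppress this strain is σ = Eε = 204×10³ × 1971.6×10⁻⁶ = 402.2 MPa, compressive since the bar is trying to expand.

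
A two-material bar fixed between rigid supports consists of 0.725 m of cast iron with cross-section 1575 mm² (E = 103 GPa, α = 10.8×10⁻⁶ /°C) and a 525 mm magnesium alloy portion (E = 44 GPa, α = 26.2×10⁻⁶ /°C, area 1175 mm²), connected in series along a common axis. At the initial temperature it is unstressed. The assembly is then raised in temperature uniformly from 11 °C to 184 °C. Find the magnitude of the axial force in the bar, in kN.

P ≈ 255 kN (compressive)

With the walls removed the bar would change length by δ_free = Σ αᵢΔT Lᵢ = 10.8×10⁻⁶×173×725 + 26.2×10⁻⁶×173×525 = 3.734 mm.
The rigid supports impose zero overall length change; the single axial force P common to all segments must satisfy P Σ Lᵢ/(AᵢEᵢ) = δ_free.
The series flexibility is Σ Lᵢ/(AᵢEᵢ) = 725/(1575×103×10³) + 525/(1175×44×10³) = 1.462×10⁻⁵ mm/N.
So P = 3.734 / 1.462×10⁻⁵ = 255.4 kN, compressive.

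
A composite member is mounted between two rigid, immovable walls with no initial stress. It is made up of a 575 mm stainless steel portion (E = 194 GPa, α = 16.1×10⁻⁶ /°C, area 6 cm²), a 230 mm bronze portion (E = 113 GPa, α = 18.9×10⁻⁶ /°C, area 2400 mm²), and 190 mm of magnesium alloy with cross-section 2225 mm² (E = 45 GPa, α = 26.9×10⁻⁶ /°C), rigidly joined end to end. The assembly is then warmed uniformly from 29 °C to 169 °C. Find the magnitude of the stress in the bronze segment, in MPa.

σ ≈ 142 MPa (compressive)

Free thermal expansion of the whole bar: Σ αᵢΔT Lᵢ = 16.1×10⁻⁶×140×575 + 18.9×10⁻⁶×140×230 + 26.9×10⁻⁶×140×190 = 2.62 mm.
The rigid supports impose zero overall length change; the single axial force P common to all segments must satisfy P Σ Lᵢ/(AᵢEᵢ) = δ_free.
The series flexibility is Σ Lᵢ/(AᵢEᵢ) = 575/(600×194×10³) + 230/(2400×113×10³) + 190/(2225×45×10³) = 7.686×10⁻⁶ mm/N.
P = 2.62 / 7.686×10⁻⁶ = 340900 N = 340.9 kN, compressive.
σ_{bronze} = P / A = 340900 / 2400 = 142.1 MPa.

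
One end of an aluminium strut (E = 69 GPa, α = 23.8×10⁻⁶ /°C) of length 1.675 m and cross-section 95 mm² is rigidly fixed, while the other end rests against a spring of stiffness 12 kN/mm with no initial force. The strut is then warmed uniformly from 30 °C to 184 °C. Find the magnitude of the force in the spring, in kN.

If the spring were absent the strut would lengthen by αΔT L = 23.8×10⁻⁶ × 154 × 1675 = 6.139 mm.
With a force P in the spring, the elastic change of the strut is PL/(AE) and that of the spring is P/k; compatibility requires their sum to equal δ_free.
So P = δ_free / [L/(AE) + 1/k] = 6.139 / [ 1675/(95×69×10³) + 1/(12×10³) ].
P = 6.139 / 0.0003389 = 18120 N.

P ≈ 18.1 kN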